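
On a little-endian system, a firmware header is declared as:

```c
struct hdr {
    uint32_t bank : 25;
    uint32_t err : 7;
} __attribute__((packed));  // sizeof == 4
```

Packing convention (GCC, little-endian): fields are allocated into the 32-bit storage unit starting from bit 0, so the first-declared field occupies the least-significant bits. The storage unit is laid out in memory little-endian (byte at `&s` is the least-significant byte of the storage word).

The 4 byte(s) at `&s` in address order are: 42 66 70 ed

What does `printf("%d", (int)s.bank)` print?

24143426

[0]=0x42 [1]=0x66 [2]=0x70 [3]=0xed (little-endian) → word 0xed706642
bank:25 @ bit 0 → (0xed706642>>0)&0x1ffffff = 0x1706642  ←
err:7 @ bit 25 → (0xed706642>>25)&0x7f = 0x76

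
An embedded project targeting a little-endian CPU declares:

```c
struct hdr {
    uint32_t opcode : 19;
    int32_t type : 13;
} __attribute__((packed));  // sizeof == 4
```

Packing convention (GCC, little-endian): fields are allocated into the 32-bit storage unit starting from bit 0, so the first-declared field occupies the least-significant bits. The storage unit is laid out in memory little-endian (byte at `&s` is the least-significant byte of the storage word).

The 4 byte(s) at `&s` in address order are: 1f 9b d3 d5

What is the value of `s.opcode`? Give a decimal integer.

236319

[0]=0x1f [1]=0x9b [2]=0xd3 [3]=0xd5 (little-endian) → word 0xd5d39b1f
opcode:19 @ bit 0 → (0xd5d39b1f>>0)&0x7ffff = 0x39b1f  ←
type:13 @ bit 19 → (0xd5d39b1f>>19)&0x1fff = 0x1aba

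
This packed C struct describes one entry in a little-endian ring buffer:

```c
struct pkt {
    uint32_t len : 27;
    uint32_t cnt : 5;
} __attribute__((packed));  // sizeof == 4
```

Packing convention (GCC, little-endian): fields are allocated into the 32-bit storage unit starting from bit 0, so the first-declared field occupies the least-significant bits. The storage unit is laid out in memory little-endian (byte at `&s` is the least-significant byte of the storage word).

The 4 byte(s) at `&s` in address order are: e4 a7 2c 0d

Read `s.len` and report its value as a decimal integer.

[0]=0xe4 [1]=0xa7 [2]=0x2c [3]=0x0d (little-endian) → word 0x0d2ca7e4
len [0+:27] = (word>>0) & 0x7ffffff = 86812644  ←
cnt [27+:5] = (word>>27) & 0x1f = 1

86812644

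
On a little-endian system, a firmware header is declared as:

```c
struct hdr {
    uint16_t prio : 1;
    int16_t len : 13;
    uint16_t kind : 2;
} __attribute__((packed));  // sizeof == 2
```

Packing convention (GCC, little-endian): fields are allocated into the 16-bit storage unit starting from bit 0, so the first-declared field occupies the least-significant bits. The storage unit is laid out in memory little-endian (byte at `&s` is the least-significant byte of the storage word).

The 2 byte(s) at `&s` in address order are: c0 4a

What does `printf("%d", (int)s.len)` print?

1376

[0]=0xc0 [1]=0x4a (little-endian) → word 0x4ac0
prio [0+:1] = (word>>0) & 0x1 = 0
len [1+:13] = (word>>1) & 0x1fff = 1376  ←
kind [14+:2] = (word>>14) & 0x3 = 1
len signed 13b, MSB=0: value = 1376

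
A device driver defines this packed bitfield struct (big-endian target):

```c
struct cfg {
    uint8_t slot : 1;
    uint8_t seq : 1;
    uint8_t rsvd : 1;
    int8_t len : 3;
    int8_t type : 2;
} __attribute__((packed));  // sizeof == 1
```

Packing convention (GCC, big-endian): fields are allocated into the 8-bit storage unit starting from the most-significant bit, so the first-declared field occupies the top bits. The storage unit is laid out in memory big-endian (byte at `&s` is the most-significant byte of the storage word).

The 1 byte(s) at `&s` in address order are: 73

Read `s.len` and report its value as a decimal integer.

-4

[0]=0x73 (big-endian) → word 0x73
slot [7+:1] = (word>>7) & 0x1 = 0
seq [6+:1] = (word>>6) & 0x1 = 1
rsvd [5+:1] = (word>>5) & 0x1 = 1
len [2+:3] = (word>>2) & 0x7 = 4  ←
type [0+:2] = (word>>0) & 0x3 = 3
len signed 3b, MSB=1: 4 - 8 = -4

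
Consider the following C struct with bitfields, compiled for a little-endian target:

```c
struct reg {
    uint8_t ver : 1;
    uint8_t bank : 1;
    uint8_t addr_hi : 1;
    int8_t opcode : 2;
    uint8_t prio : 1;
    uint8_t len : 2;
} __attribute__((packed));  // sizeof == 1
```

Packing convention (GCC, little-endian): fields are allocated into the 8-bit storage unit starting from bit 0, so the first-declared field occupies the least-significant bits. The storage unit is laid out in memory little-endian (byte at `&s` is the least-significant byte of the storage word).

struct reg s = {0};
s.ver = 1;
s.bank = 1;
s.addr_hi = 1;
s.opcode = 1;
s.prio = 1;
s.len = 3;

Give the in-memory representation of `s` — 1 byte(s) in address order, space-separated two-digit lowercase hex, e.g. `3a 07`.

ver (1b) val=1 bits=0x1 at bit 0: 0x01
bank (1b) val=1 bits=0x1 at bit 1: 0x03
addr_hi (1b) val=1 bits=0x1 at bit 2: 0x07
opcode (2b) val=1 bits=0x1 at bit 3: 0x0f
prio (1b) val=1 bits=0x1 at bit 5: 0x2f
len (2b) val=3 bits=0x3 at bit 6: 0xef
word = 0xef → little-endian bytes:
  [0]=0xef

ef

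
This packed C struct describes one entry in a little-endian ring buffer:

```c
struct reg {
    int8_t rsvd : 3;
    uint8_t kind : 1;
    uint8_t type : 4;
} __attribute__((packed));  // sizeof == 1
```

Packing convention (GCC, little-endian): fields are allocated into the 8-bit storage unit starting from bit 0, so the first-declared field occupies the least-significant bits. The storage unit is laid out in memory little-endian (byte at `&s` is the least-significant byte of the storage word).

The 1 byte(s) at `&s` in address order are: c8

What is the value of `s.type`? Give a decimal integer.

[0]=0xc8 (little-endian) → word 0xc8
rsvd [0+:3] = (word>>0) & 0x7 = 0
kind [3+:1] = (word>>3) & 0x1 = 1
type [4+:4] = (word>>4) & 0xf = 12  ←

12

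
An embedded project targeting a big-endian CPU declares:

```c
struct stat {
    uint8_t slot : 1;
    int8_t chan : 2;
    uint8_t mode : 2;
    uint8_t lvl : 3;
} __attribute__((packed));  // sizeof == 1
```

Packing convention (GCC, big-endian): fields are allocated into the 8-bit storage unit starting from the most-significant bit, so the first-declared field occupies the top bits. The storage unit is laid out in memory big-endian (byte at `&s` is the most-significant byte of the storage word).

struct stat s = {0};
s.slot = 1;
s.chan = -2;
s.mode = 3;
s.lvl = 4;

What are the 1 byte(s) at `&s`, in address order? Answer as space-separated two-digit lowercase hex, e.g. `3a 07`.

[7+:1] slot=1 & 0x1 = 0x1; word=0x80
[5+:2] chan=-2 & 0x3 = 0x2; word=0xc0
[3+:2] mode=3 & 0x3 = 0x3; word=0xd8
[0+:3] lvl=4 & 0x7 = 0x4; word=0xdc
word = 0xdc → big-endian bytes:
  [0]=0xdc

dc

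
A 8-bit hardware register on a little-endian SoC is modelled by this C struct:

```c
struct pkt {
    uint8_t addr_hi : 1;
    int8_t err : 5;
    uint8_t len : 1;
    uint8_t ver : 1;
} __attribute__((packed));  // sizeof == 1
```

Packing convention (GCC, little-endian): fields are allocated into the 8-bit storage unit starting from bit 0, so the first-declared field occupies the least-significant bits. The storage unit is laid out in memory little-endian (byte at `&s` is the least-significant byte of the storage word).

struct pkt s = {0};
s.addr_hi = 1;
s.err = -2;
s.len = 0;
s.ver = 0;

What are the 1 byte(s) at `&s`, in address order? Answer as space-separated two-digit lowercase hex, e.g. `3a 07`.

3d

addr_hi:1 = 1 → 0x1 << 0 → word 0x01
err:5 = -2 → 0x1e << 1 → word 0x3d
len:1 = 0 → 0x0 << 6 → word 0x3d
ver:1 = 0 → 0x0 << 7 → word 0x3d
word = 0x3d → little-endian bytes:
  [0]=0x3d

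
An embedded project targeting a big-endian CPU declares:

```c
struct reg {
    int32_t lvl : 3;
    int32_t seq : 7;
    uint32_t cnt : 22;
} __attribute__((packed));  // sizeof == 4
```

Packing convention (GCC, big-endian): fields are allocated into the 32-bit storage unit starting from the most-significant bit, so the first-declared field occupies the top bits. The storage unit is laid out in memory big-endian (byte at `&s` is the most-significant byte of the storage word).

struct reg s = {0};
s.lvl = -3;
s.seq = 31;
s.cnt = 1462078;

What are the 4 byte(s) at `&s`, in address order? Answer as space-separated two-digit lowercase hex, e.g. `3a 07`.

lvl:3 = -3 → 0x5 << 29 → word 0xa0000000
seq:7 = 31 → 0x1f << 22 → word 0xa7c00000
cnt:22 = 1462078 → 0x164f3e << 0 → word 0xa7d64f3e
word = 0xa7d64f3e → big-endian bytes:
  [0]=0xa7  [1]=0xd6  [2]=0x4f  [3]=0x3e

a7 d6 4f 3e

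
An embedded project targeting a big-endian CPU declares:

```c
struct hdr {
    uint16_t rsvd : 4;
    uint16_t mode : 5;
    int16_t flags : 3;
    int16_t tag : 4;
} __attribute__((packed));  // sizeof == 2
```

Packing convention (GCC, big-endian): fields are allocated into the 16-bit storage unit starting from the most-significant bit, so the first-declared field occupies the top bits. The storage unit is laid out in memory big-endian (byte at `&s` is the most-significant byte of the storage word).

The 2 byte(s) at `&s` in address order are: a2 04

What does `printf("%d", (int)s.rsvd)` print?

[0]=0xa2 [1]=0x04 (big-endian) → word 0xa204
rsvd [12+:4] = (word>>12) & 0xf = 10  ←
mode [7+:5] = (word>>7) & 0x1f = 4
flags [4+:3] = (word>>4) & 0x7 = 0
tag [0+:4] = (word>>0) & 0xf = 4

10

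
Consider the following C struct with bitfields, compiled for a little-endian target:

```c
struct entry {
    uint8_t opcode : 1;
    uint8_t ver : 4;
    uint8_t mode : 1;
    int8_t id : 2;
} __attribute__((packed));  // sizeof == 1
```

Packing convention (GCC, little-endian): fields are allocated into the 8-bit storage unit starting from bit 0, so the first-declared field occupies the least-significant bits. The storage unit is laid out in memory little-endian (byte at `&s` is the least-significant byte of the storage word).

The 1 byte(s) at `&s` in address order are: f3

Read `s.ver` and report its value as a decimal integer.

[0]=0xf3 (little-endian) → word 0xf3
opcode:1 @ bit 0 → (0xf3>>0)&0x1 = 0x1
ver:4 @ bit 1 → (0xf3>>1)&0xf = 0x9  ←
mode:1 @ bit 5 → (0xf3>>5)&0x1 = 0x1
id:2 @ bit 6 → (0xf3>>6)&0x3 = 0x3

9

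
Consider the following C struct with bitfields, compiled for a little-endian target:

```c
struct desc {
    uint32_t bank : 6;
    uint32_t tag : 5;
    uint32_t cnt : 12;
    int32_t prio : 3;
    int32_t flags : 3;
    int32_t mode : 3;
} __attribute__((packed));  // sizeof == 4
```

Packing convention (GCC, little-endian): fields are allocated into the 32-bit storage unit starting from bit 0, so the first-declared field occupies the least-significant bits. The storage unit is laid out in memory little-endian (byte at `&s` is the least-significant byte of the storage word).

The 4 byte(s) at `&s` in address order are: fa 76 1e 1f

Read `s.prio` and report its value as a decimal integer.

-2

[0]=0xfa [1]=0x76 [2]=0x1e [3]=0x1f (little-endian) → word 0x1f1e76fa
bank:6 @ bit 0 → (0x1f1e76fa>>0)&0x3f = 0x3a
tag:5 @ bit 6 → (0x1f1e76fa>>6)&0x1f = 0x1b
cnt:12 @ bit 11 → (0x1f1e76fa>>11)&0xfff = 0x3ce
prio:3 @ bit 23 → (0x1f1e76fa>>23)&0x7 = 0x6  ←
flags:3 @ bit 26 → (0x1f1e76fa>>26)&0x7 = 0x7
mode:3 @ bit 29 → (0x1f1e76fa>>29)&0x7 = 0x0
prio signed 3b, MSB=1: 6 - 8 = -2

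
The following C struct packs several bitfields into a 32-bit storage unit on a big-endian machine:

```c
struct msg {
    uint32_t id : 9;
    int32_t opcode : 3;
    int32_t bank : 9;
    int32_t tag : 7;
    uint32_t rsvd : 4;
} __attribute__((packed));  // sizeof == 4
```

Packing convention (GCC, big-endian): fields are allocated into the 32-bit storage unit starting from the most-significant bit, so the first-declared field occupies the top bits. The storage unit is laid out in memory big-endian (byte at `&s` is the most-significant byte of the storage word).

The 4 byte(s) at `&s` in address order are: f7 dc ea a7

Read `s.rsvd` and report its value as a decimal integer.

[0]=0xf7 [1]=0xdc [2]=0xea [3]=0xa7 (big-endian) → word 0xf7dceaa7
id [23+:9] = (word>>23) & 0x1ff = 495
opcode [20+:3] = (word>>20) & 0x7 = 5
bank [11+:9] = (word>>11) & 0x1ff = 413
tag [4+:7] = (word>>4) & 0x7f = 42
rsvd [0+:4] = (word>>0) & 0xf = 7  ←

7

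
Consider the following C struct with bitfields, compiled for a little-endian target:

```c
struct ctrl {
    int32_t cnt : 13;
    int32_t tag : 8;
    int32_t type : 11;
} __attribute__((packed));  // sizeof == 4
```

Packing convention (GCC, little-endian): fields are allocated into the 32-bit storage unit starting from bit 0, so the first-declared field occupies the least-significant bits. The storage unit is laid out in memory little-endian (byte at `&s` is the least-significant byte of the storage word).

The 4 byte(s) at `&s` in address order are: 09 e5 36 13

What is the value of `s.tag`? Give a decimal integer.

[0]=0x09 [1]=0xe5 [2]=0x36 [3]=0x13 (little-endian) → word 0x1336e509
cnt [0+:13] = (word>>0) & 0x1fff = 1289
tag [13+:8] = (word>>13) & 0xff = 183  ←
type [21+:11] = (word>>21) & 0x7ff = 153
tag signed 8b, MSB=1: 183 - 256 = -73

-73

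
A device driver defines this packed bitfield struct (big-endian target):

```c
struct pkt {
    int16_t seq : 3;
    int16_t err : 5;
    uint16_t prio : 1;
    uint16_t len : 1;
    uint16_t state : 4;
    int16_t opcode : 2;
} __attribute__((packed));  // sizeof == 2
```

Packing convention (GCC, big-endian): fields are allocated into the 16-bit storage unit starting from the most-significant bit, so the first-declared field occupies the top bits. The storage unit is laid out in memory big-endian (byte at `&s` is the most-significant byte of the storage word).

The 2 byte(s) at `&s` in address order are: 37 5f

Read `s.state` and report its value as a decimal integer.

7

[0]=0x37 [1]=0x5f (big-endian) → word 0x375f
seq [13+:3] = (word>>13) & 0x7 = 1
err [8+:5] = (word>>8) & 0x1f = 23
prio [7+:1] = (word>>7) & 0x1 = 0
len [6+:1] = (word>>6) & 0x1 = 1
state [2+:4] = (word>>2) & 0xf = 7  ←
opcode [0+:2] = (word>>0) & 0x3 = 3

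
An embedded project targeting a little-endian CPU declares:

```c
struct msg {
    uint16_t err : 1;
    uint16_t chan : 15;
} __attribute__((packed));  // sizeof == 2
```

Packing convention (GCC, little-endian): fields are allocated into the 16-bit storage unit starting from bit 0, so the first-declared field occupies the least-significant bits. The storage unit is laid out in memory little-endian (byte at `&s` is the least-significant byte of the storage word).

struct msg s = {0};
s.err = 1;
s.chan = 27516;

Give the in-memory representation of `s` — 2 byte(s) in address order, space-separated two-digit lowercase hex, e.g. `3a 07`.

f9 d6

err:1 = 1 → 0x1 << 0 → word 0x0001
chan:15 = 27516 → 0x6b7c << 1 → word 0xd6f9
word = 0xd6f9 → little-endian bytes:
  [0]=0xf9  [1]=0xd6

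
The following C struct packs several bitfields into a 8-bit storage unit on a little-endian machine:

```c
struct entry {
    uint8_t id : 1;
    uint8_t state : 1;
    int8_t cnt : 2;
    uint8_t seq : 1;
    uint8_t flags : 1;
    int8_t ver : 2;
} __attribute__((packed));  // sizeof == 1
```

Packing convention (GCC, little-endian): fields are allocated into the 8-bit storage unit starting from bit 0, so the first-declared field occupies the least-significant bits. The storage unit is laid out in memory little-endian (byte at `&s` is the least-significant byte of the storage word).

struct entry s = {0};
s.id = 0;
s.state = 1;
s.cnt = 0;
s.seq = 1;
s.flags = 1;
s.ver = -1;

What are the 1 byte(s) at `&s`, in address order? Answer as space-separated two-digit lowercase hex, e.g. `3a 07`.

f2

id (1b) val=0 bits=0x0 at bit 0: 0x00
state (1b) val=1 bits=0x1 at bit 1: 0x02
cnt (2b) val=0 bits=0x0 at bit 2: 0x02
seq (1b) val=1 bits=0x1 at bit 4: 0x12
flags (1b) val=1 bits=0x1 at bit 5: 0x32
ver (2b) val=-1 bits=0x3 at bit 6: 0xf2
word = 0xf2 → little-endian bytes:
  [0]=0xf2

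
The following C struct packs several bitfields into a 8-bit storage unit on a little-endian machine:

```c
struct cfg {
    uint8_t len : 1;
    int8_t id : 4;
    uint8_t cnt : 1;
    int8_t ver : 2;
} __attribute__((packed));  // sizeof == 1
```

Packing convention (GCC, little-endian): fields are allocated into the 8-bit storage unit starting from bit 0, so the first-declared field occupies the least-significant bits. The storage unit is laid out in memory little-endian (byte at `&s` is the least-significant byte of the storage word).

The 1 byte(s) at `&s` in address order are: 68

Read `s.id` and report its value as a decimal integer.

4

[0]=0x68 (little-endian) → word 0x68
len:1 @ bit 0 → (0x68>>0)&0x1 = 0x0
id:4 @ bit 1 → (0x68>>1)&0xf = 0x4  ←
cnt:1 @ bit 5 → (0x68>>5)&0x1 = 0x1
ver:2 @ bit 6 → (0x68>>6)&0x3 = 0x1
id signed 4b, MSB=0: value = 4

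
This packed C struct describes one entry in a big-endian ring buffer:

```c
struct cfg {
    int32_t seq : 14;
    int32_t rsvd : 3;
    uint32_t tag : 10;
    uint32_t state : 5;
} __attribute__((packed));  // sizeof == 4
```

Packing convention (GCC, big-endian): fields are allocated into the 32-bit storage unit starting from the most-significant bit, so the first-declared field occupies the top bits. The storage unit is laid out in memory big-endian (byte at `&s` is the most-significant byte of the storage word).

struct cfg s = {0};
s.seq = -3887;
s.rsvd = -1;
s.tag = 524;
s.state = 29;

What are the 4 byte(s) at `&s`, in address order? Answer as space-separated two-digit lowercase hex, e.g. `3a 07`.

seq (14b) val=-3887 bits=0x30d1 at bit 18: 0xc3440000
rsvd (3b) val=-1 bits=0x7 at bit 15: 0xc3478000
tag (10b) val=524 bits=0x20c at bit 5: 0xc347c180
state (5b) val=29 bits=0x1d at bit 0: 0xc347c19d
word = 0xc347c19d → big-endian bytes:
  [0]=0xc3  [1]=0x47  [2]=0xc1  [3]=0x9d

c3 47 c1 9d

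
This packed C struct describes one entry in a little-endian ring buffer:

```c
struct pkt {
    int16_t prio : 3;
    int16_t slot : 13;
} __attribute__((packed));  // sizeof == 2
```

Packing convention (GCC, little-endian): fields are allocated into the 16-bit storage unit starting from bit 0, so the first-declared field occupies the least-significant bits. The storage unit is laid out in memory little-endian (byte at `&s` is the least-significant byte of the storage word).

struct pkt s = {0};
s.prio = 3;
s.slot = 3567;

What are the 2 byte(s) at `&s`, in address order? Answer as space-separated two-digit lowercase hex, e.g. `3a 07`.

7b 6f

prio (3b) val=3 bits=0x3 at bit 0: 0x0003
slot (13b) val=3567 bits=0xdef at bit 3: 0x6f7b
word = 0x6f7b → little-endian bytes:
  [0]=0x7b  [1]=0x6f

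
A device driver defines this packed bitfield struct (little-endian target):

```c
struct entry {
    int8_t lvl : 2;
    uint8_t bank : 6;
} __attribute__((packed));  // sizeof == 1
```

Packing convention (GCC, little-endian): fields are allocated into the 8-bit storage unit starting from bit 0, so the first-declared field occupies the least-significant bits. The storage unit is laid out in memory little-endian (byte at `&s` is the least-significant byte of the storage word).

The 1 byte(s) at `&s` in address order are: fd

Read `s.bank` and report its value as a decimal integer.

63

[0]=0xfd (little-endian) → word 0xfd
lvl:2 @ bit 0 → (0xfd>>0)&0x3 = 0x1
bank:6 @ bit 2 → (0xfd>>2)&0x3f = 0x3f  ←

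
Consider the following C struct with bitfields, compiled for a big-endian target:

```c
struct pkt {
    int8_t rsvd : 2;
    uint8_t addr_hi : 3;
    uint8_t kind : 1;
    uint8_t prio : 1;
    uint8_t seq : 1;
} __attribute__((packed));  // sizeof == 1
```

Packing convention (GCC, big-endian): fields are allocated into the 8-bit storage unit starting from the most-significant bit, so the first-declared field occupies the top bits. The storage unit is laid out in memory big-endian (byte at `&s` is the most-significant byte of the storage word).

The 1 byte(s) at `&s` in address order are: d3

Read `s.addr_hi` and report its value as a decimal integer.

2

[0]=0xd3 (big-endian) → word 0xd3
rsvd:2 @ bit 6 → (0xd3>>6)&0x3 = 0x3
addr_hi:3 @ bit 3 → (0xd3>>3)&0x7 = 0x2  ←
kind:1 @ bit 2 → (0xd3>>2)&0x1 = 0x0
prio:1 @ bit 1 → (0xd3>>1)&0x1 = 0x1
seq:1 @ bit 0 → (0xd3>>0)&0x1 = 0x1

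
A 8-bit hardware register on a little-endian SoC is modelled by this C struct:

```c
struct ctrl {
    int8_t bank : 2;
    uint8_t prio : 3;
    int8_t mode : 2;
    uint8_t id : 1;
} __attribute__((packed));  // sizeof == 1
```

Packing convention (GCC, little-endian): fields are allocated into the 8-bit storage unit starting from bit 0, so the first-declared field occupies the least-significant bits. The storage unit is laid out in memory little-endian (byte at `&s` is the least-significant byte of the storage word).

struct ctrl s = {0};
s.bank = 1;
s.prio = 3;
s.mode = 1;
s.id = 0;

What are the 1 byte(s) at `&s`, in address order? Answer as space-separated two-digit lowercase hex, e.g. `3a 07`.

2d

[0+:2] bank=1 & 0x3 = 0x1; word=0x01
[2+:3] prio=3 & 0x7 = 0x3; word=0x0d
[5+:2] mode=1 & 0x3 = 0x1; word=0x2d
[7+:1] id=0 & 0x1 = 0x0; word=0x2d
word = 0x2d → little-endian bytes:
  [0]=0x2d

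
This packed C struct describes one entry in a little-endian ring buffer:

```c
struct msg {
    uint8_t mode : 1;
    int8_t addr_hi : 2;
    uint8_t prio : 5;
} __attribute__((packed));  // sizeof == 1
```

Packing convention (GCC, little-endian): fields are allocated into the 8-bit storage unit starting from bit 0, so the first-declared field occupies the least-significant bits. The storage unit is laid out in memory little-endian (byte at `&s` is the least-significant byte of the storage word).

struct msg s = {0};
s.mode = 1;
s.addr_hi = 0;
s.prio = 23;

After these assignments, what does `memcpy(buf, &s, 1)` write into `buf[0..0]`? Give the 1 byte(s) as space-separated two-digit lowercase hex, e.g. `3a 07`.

b9

[0+:1] mode=1 & 0x1 = 0x1; word=0x01
[1+:2] addr_hi=0 & 0x3 = 0x0; word=0x01
[3+:5] prio=23 & 0x1f = 0x17; word=0xb9
word = 0xb9 → little-endian bytes:
  [0]=0xb9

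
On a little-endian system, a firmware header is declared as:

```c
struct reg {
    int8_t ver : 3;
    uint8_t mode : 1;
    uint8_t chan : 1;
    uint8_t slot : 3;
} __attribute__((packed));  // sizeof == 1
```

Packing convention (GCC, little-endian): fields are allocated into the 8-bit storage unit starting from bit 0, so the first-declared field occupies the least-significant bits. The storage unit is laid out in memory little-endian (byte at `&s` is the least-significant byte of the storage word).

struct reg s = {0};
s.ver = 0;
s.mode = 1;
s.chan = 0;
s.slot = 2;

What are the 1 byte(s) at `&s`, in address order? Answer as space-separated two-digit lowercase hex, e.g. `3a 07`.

ver:3 = 0 → 0x0 << 0 → word 0x00
mode:1 = 1 → 0x1 << 3 → word 0x08
chan:1 = 0 → 0x0 << 4 → word 0x08
slot:3 = 2 → 0x2 << 5 → word 0x48
word = 0x48 → little-endian bytes:
  [0]=0x48

48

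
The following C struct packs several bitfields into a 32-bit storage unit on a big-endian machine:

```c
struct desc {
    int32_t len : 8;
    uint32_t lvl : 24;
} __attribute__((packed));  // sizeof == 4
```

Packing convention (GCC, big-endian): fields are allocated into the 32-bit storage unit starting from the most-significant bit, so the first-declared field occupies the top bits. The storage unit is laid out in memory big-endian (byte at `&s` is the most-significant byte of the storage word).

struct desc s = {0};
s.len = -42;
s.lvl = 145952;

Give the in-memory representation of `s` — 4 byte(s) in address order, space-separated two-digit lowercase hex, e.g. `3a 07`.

len (8b) val=-42 bits=0xd6 at bit 24: 0xd6000000
lvl (24b) val=145952 bits=0x23a20 at bit 0: 0xd6023a20
word = 0xd6023a20 → big-endian bytes:
  [0]=0xd6  [1]=0x02  [2]=0x3a  [3]=0x20

d6 02 3a 20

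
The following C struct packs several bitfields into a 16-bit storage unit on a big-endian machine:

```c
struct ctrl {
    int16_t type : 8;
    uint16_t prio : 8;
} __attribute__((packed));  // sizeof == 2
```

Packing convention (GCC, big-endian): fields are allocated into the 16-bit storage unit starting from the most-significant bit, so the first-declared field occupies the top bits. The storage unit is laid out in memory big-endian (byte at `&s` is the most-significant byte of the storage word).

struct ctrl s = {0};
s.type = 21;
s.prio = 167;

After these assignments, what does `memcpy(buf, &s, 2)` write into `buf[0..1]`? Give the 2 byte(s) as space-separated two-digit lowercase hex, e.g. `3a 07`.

[8+:8] type=21 & 0xff = 0x15; word=0x1500
[0+:8] prio=167 & 0xff = 0xa7; word=0x15a7
word = 0x15a7 → big-endian bytes:
  [0]=0x15  [1]=0xa7

15 a7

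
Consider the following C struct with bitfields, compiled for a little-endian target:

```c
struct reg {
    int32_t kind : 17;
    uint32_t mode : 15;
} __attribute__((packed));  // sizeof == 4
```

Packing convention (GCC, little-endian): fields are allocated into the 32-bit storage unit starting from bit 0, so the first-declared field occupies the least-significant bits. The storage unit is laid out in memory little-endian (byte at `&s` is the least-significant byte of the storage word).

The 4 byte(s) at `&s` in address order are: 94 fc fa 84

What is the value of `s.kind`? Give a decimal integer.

[0]=0x94 [1]=0xfc [2]=0xfa [3]=0x84 (little-endian) → word 0x84fafc94
kind [0+:17] = (word>>0) & 0x1ffff = 64660  ←
mode [17+:15] = (word>>17) & 0x7fff = 17021
kind signed 17b, MSB=0: value = 64660

64660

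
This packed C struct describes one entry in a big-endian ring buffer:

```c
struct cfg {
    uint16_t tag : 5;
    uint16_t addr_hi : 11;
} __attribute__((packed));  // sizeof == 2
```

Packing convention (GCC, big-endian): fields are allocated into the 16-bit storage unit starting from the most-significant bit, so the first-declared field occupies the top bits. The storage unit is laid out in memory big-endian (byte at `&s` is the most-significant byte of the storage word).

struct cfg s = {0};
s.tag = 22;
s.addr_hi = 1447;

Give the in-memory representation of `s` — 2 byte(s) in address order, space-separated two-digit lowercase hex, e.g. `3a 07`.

b5 a7

tag:5 = 22 → 0x16 << 11 → word 0xb000
addr_hi:11 = 1447 → 0x5a7 << 0 → word 0xb5a7
word = 0xb5a7 → big-endian bytes:
  [0]=0xb5  [1]=0xa7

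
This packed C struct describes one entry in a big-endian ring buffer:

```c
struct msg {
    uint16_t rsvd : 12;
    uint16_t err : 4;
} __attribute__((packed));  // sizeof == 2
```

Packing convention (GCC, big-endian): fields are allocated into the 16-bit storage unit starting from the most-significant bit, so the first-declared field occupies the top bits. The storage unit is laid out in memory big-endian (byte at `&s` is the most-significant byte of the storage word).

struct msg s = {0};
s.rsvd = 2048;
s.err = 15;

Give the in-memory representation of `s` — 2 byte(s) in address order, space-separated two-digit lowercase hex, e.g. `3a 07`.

rsvd:12 = 2048 → 0x800 << 4 → word 0x8000
err:4 = 15 → 0xf << 0 → word 0x800f
word = 0x800f → big-endian bytes:
  [0]=0x80  [1]=0x0f

80 0f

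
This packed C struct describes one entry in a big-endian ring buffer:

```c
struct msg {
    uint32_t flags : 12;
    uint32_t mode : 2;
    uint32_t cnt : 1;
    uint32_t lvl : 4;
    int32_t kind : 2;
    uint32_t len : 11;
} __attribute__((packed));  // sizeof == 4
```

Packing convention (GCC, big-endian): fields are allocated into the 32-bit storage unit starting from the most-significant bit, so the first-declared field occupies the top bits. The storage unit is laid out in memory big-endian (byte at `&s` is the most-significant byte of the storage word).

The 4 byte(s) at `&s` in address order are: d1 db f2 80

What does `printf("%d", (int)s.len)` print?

[0]=0xd1 [1]=0xdb [2]=0xf2 [3]=0x80 (big-endian) → word 0xd1dbf280
flags:12 @ bit 20 → (0xd1dbf280>>20)&0xfff = 0xd1d
mode:2 @ bit 18 → (0xd1dbf280>>18)&0x3 = 0x2
cnt:1 @ bit 17 → (0xd1dbf280>>17)&0x1 = 0x1
lvl:4 @ bit 13 → (0xd1dbf280>>13)&0xf = 0xf
kind:2 @ bit 11 → (0xd1dbf280>>11)&0x3 = 0x2
len:11 @ bit 0 → (0xd1dbf280>>0)&0x7ff = 0x280  ←

640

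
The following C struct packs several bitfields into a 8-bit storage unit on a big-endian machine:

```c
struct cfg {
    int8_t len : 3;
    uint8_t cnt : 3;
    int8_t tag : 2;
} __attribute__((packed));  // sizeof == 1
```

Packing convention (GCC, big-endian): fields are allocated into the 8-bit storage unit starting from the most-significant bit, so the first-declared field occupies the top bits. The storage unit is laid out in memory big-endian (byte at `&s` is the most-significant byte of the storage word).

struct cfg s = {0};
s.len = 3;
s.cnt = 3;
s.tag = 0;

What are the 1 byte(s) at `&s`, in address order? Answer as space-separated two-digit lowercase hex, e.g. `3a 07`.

6c

[5+:3] len=3 & 0x7 = 0x3; word=0x60
[2+:3] cnt=3 & 0x7 = 0x3; word=0x6c
[0+:2] tag=0 & 0x3 = 0x0; word=0x6c
word = 0x6c → big-endian bytes:
  [0]=0x6c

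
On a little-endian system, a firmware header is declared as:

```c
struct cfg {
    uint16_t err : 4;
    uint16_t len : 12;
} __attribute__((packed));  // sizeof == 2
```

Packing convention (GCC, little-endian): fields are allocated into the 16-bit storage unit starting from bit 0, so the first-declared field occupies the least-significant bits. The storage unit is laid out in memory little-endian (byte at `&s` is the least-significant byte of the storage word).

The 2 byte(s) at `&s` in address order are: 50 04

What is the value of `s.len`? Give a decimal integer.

[0]=0x50 [1]=0x04 (little-endian) → word 0x0450
err:4 @ bit 0 → (0x0450>>0)&0xf = 0x0
len:12 @ bit 4 → (0x0450>>4)&0xfff = 0x45  ←

69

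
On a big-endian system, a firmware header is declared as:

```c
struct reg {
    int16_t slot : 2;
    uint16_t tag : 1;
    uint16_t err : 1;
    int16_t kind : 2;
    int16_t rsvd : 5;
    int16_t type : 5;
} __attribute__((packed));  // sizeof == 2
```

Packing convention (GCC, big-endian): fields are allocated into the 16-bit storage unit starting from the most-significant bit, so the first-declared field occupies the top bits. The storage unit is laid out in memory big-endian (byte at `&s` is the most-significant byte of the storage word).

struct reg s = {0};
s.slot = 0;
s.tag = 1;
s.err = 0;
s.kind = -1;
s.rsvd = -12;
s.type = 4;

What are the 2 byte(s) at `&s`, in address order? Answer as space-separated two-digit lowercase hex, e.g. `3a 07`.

slot (2b) val=0 bits=0x0 at bit 14: 0x0000
tag (1b) val=1 bits=0x1 at bit 13: 0x2000
err (1b) val=0 bits=0x0 at bit 12: 0x2000
kind (2b) val=-1 bits=0x3 at bit 10: 0x2c00
rsvd (5b) val=-12 bits=0x14 at bit 5: 0x2e80
type (5b) val=4 bits=0x4 at bit 0: 0x2e84
word = 0x2e84 → big-endian bytes:
  [0]=0x2e  [1]=0x84

2e 84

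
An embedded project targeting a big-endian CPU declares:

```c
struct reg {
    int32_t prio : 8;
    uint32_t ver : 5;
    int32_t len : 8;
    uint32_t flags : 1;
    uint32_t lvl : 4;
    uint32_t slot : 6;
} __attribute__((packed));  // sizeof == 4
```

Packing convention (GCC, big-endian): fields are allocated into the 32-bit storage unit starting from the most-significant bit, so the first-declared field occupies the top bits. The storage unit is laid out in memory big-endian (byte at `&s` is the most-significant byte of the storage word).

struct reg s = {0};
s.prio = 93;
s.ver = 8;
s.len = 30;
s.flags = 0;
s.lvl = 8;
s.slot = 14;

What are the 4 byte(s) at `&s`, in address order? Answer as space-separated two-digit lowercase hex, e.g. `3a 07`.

5d 40 f2 0e

prio (8b) val=93 bits=0x5d at bit 24: 0x5d000000
ver (5b) val=8 bits=0x8 at bit 19: 0x5d400000
len (8b) val=30 bits=0x1e at bit 11: 0x5d40f000
flags (1b) val=0 bits=0x0 at bit 10: 0x5d40f000
lvl (4b) val=8 bits=0x8 at bit 6: 0x5d40f200
slot (6b) val=14 bits=0xe at bit 0: 0x5d40f20e
word = 0x5d40f20e → big-endian bytes:
  [0]=0x5d  [1]=0x40  [2]=0xf2  [3]=0x0e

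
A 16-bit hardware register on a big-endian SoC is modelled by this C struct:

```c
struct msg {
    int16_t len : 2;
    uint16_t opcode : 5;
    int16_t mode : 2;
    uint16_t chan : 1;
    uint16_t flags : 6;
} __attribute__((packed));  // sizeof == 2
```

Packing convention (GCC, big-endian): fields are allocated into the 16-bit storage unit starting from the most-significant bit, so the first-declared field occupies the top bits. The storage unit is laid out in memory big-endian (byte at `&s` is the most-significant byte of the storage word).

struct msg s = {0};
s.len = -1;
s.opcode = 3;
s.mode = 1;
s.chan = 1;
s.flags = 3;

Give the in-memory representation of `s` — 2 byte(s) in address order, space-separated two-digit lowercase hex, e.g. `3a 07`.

c6 c3

len:2 = -1 → 0x3 << 14 → word 0xc000
opcode:5 = 3 → 0x3 << 9 → word 0xc600
mode:2 = 1 → 0x1 << 7 → word 0xc680
chan:1 = 1 → 0x1 << 6 → word 0xc6c0
flags:6 = 3 → 0x3 << 0 → word 0xc6c3
word = 0xc6c3 → big-endian bytes:
  [0]=0xc6  [1]=0xc3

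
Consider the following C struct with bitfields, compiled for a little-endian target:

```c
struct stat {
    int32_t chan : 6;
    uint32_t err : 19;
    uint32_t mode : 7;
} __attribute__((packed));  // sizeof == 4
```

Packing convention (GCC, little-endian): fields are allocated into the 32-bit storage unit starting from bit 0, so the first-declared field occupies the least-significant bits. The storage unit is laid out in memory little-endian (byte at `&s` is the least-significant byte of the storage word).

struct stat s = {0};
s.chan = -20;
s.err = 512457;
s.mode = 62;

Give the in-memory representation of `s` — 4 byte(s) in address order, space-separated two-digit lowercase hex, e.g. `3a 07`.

chan (6b) val=-20 bits=0x2c at bit 0: 0x0000002c
err (19b) val=512457 bits=0x7d1c9 at bit 6: 0x01f4726c
mode (7b) val=62 bits=0x3e at bit 25: 0x7df4726c
word = 0x7df4726c → little-endian bytes:
  [0]=0x6c  [1]=0x72  [2]=0xf4  [3]=0x7d

6c 72 f4 7d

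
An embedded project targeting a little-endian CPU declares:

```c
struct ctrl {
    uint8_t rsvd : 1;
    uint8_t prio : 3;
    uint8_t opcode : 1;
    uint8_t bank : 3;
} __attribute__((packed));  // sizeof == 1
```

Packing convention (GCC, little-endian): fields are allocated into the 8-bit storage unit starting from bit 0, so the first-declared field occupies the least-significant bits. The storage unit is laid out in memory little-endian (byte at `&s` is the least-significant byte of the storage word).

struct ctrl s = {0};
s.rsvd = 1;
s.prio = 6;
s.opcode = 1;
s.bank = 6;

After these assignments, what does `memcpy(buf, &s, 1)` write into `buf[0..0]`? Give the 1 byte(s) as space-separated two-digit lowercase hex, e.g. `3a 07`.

rsvd:1 = 1 → 0x1 << 0 → word 0x01
prio:3 = 6 → 0x6 << 1 → word 0x0d
opcode:1 = 1 → 0x1 << 4 → word 0x1d
bank:3 = 6 → 0x6 << 5 → word 0xdd
word = 0xdd → little-endian bytes:
  [0]=0xdd

dd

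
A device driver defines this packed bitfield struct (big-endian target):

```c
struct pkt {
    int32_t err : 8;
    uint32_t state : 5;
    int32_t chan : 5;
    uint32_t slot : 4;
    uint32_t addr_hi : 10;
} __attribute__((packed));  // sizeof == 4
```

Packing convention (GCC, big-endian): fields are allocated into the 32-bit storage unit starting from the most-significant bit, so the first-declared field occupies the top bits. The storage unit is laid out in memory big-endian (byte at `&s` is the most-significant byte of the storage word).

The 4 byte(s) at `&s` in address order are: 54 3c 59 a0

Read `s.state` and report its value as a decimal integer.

[0]=0x54 [1]=0x3c [2]=0x59 [3]=0xa0 (big-endian) → word 0x543c59a0
err:8 @ bit 24 → (0x543c59a0>>24)&0xff = 0x54
state:5 @ bit 19 → (0x543c59a0>>19)&0x1f = 0x7  ←
chan:5 @ bit 14 → (0x543c59a0>>14)&0x1f = 0x11
slot:4 @ bit 10 → (0x543c59a0>>10)&0xf = 0x6
addr_hi:10 @ bit 0 → (0x543c59a0>>0)&0x3ff = 0x1a0

7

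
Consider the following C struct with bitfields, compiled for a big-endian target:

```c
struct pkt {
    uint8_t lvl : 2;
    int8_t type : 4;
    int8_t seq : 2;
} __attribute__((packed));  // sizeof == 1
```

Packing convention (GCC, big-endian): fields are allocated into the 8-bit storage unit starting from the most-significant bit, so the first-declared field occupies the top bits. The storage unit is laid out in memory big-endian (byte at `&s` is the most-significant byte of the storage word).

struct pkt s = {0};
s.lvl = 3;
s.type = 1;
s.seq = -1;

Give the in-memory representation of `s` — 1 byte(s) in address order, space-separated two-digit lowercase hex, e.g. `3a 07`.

lvl:2 = 3 → 0x3 << 6 → word 0xc0
type:4 = 1 → 0x1 << 2 → word 0xc4
seq:2 = -1 → 0x3 << 0 → word 0xc7
word = 0xc7 → big-endian bytes:
  [0]=0xc7

c7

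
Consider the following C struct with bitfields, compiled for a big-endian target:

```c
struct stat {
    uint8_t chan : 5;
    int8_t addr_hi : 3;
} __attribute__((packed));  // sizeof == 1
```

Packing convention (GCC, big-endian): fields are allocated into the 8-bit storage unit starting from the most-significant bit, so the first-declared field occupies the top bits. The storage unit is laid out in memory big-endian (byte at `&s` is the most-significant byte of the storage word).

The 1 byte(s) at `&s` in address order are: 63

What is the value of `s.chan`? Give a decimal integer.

[0]=0x63 (big-endian) → word 0x63
chan:5 @ bit 3 → (0x63>>3)&0x1f = 0xc  ←
addr_hi:3 @ bit 0 → (0x63>>0)&0x7 = 0x3

12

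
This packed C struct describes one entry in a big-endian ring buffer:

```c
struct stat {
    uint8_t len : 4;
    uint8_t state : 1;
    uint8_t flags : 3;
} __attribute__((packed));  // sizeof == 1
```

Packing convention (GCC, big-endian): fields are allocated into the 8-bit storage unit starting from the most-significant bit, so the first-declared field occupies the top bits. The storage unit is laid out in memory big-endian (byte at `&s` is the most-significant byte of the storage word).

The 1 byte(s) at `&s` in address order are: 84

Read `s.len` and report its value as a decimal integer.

8

[0]=0x84 (big-endian) → word 0x84
len:4 @ bit 4 → (0x84>>4)&0xf = 0x8  ←
state:1 @ bit 3 → (0x84>>3)&0x1 = 0x0
flags:3 @ bit 0 → (0x84>>0)&0x7 = 0x4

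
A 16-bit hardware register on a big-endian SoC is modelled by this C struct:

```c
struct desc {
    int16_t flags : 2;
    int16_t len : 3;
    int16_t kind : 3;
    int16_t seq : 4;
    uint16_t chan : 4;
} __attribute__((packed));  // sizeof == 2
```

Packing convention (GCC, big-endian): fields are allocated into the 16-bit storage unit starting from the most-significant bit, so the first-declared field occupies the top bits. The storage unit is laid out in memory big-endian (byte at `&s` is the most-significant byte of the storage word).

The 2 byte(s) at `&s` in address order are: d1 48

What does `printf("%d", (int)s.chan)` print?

[0]=0xd1 [1]=0x48 (big-endian) → word 0xd148
flags:2 @ bit 14 → (0xd148>>14)&0x3 = 0x3
len:3 @ bit 11 → (0xd148>>11)&0x7 = 0x2
kind:3 @ bit 8 → (0xd148>>8)&0x7 = 0x1
seq:4 @ bit 4 → (0xd148>>4)&0xf = 0x4
chan:4 @ bit 0 → (0xd148>>0)&0xf = 0x8  ←

8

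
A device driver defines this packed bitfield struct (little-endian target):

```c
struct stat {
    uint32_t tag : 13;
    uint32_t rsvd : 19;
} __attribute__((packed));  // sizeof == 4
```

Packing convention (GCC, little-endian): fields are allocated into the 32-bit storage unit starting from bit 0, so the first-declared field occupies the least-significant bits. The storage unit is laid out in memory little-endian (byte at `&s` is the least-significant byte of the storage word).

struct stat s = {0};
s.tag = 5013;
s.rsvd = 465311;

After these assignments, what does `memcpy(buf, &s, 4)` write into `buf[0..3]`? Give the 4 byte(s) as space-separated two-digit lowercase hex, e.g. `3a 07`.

tag (13b) val=5013 bits=0x1395 at bit 0: 0x00001395
rsvd (19b) val=465311 bits=0x7199f at bit 13: 0xe333f395
word = 0xe333f395 → little-endian bytes:
  [0]=0x95  [1]=0xf3  [2]=0x33  [3]=0xe3

95 f3 33 e3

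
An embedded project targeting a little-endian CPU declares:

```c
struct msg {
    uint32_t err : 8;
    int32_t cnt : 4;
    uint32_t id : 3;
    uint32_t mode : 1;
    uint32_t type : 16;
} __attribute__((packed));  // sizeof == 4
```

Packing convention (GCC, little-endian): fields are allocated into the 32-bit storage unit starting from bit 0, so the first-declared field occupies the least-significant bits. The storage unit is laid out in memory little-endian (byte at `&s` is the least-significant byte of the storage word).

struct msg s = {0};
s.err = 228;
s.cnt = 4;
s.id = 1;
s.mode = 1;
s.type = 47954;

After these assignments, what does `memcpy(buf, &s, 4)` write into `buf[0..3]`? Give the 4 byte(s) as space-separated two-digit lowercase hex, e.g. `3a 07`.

err:8 = 228 → 0xe4 << 0 → word 0x000000e4
cnt:4 = 4 → 0x4 << 8 → word 0x000004e4
id:3 = 1 → 0x1 << 12 → word 0x000014e4
mode:1 = 1 → 0x1 << 15 → word 0x000094e4
type:16 = 47954 → 0xbb52 << 16 → word 0xbb5294e4
word = 0xbb5294e4 → little-endian bytes:
  [0]=0xe4  [1]=0x94  [2]=0x52  [3]=0xbb

e4 94 52 bb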